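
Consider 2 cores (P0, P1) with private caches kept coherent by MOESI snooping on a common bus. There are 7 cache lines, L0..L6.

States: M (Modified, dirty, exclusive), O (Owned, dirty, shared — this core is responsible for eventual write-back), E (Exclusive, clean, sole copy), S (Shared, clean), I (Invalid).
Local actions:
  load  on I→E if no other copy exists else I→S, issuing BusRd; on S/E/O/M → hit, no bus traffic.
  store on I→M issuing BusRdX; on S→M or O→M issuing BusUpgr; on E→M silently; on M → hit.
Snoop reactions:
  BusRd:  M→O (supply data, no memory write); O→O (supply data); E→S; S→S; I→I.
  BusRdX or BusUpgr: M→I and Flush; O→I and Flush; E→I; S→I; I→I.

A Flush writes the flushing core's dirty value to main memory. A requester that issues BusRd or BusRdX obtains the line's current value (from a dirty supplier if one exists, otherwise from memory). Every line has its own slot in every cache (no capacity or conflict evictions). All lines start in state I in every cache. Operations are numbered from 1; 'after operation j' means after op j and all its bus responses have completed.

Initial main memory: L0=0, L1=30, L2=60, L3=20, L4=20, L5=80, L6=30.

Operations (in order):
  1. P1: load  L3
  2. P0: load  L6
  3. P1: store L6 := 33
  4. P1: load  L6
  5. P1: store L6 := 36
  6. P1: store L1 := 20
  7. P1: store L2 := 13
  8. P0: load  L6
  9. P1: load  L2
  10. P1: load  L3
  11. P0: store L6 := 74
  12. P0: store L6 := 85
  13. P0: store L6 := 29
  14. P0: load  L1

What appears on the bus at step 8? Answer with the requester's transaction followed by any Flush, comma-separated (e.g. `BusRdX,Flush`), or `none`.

step 1: P1: load  L3  ⟶  IE  (L3)  txn=BusRd  M[L3]=20
step 2: P0: load  L6  ⟶  EI  (L6)  txn=BusRd  M[L6]=30
step 3: P1: store L6 := 33  ⟶  IM  (L6)  txn=BusRdX  M[L6]=30
step 4: P1: load  L6  ⟶  IM  (L6)  txn=∅  M[L6]=30
step 5: P1: store L6 := 36  ⟶  IM  (L6)  txn=∅  M[L6]=30
step 6: P1: store L1 := 20  ⟶  IM  (L1)  txn=BusRdX  M[L1]=30
step 7: P1: store L2 := 13  ⟶  IM  (L2)  txn=BusRdX  M[L2]=60
step 8: P0: load  L6  ⟶  SO  (L6)  txn=BusRd  M[L6]=30
step 9: P1: load  L2  ⟶  IM  (L2)  txn=∅  M[L2]=60
step 10: P1: load  L3  ⟶  IE  (L3)  txn=∅  M[L3]=20
step 11: P0: store L6 := 74  ⟶  MI  (L6)  txn=BusUpgr+Flush  M[L6]=36
step 12: P0: store L6 := 85  ⟶  MI  (L6)  txn=∅  M[L6]=36
step 13: P0: store L6 := 29  ⟶  MI  (L6)  txn=∅  M[L6]=36
step 14: P0: load  L1  ⟶  SO  (L1)  txn=BusRd  M[L1]=30

bus = BusRd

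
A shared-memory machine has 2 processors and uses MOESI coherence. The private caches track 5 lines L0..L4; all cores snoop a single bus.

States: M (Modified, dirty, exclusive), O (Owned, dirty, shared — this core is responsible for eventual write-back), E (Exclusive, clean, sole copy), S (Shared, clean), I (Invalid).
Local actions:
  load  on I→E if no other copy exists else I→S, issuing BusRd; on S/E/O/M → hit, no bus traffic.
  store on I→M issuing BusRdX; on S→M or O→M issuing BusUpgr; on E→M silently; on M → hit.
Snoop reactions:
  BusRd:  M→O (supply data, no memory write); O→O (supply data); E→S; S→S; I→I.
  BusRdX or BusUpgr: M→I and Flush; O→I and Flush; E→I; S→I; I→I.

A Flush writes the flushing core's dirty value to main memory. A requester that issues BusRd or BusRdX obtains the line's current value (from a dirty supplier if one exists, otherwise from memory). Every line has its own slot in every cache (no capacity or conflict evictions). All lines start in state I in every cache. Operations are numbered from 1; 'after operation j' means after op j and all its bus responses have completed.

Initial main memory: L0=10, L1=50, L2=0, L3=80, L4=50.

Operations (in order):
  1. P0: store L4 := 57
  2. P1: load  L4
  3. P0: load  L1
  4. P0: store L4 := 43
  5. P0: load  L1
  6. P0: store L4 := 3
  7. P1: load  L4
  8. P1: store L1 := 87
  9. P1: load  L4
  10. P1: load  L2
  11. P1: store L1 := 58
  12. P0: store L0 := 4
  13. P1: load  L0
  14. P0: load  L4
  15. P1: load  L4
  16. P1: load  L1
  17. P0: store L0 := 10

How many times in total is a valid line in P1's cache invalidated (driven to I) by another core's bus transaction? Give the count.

[1] P0: store L4 := 57 | P0:M(57), P1:I | bus: BusRdX
[2] P1: load  L4 | P0:O(57), P1:S(57) | bus: BusRd
[3] P0: load  L1 | P0:E(50), P1:I | bus: BusRd
[4] P0: store L4 := 43 | P0:M(43), P1:I | bus: BusUpgr
[5] P0: load  L1 | P0:E(50), P1:I | bus: none
[6] P0: store L4 := 3 | P0:M(3), P1:I | bus: none
[7] P1: load  L4 | P0:O(3), P1:S(3) | bus: BusRd
[8] P1: store L1 := 87 | P0:I, P1:M(87) | bus: BusRdX
[9] P1: load  L4 | P0:O(3), P1:S(3) | bus: none
[10] P1: load  L2 | P0:I, P1:E(0) | bus: BusRd
[11] P1: store L1 := 58 | P0:I, P1:M(58) | bus: none
[12] P0: store L0 := 4 | P0:M(4), P1:I | bus: BusRdX
[13] P1: load  L0 | P0:O(4), P1:S(4) | bus: BusRd
[14] P0: load  L4 | P0:O(3), P1:S(3) | bus: none
[15] P1: load  L4 | P0:O(3), P1:S(3) | bus: none
[16] P1: load  L1 | P0:I, P1:M(58) | bus: none
[17] P0: store L0 := 10 | P0:M(10), P1:I | bus: BusUpgr

invalidations = 2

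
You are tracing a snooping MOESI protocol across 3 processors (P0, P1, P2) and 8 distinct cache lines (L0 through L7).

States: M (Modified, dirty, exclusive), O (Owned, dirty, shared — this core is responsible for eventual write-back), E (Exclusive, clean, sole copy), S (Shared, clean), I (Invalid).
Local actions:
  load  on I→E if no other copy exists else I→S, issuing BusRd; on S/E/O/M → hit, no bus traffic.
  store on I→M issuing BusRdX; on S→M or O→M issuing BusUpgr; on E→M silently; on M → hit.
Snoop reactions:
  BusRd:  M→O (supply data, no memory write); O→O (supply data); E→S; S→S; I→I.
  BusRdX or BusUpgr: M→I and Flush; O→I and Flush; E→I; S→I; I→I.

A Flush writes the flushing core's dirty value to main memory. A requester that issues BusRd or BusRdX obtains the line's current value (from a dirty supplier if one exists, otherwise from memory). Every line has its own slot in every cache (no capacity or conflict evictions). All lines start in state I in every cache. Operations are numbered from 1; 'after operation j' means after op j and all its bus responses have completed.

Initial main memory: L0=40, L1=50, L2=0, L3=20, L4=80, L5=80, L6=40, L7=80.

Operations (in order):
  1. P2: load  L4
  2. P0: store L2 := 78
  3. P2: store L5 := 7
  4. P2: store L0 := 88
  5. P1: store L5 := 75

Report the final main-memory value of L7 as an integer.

memory[L7] = 80

1. P2: load  L4  bus=[BusRd]  L4: P0=I P1=I P2=E  mem[L4]=80
2. P0: store L2 := 78  bus=[BusRdX]  L2: P0=M P1=I P2=I  mem[L2]=0
3. P2: store L5 := 7  bus=[BusRdX]  L5: P0=I P1=I P2=M  mem[L5]=80
4. P2: store L0 := 88  bus=[BusRdX]  L0: P0=I P1=I P2=M  mem[L0]=40
5. P1: store L5 := 75  bus=[BusRdX,Flush]  L5: P0=I P1=M P2=I  mem[L5]=7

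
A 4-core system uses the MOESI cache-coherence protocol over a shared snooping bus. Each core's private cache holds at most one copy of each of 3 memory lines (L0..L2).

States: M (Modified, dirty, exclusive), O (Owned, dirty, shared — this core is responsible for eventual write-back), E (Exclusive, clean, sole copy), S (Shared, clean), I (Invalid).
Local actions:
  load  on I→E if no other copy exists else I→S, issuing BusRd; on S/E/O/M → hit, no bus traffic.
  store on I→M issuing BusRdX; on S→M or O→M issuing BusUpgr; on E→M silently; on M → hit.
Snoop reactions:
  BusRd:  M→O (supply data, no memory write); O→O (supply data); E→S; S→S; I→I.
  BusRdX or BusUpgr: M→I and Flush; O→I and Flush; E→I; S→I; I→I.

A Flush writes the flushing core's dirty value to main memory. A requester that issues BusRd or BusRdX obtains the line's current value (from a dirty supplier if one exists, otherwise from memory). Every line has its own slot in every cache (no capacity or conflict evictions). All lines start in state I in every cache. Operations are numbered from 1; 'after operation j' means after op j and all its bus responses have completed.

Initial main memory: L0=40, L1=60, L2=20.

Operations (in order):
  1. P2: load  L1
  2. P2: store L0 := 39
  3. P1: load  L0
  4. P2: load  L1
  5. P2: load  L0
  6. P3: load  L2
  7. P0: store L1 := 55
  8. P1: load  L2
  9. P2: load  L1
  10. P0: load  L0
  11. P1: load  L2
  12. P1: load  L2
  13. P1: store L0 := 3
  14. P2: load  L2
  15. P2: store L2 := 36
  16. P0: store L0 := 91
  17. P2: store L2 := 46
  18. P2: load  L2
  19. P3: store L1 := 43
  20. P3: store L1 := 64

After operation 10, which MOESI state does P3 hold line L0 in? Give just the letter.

step 1: P2: load  L1  ⟶  IIEI  (L1)  txn=BusRd  M[L1]=60
step 2: P2: store L0 := 39  ⟶  IIMI  (L0)  txn=BusRdX  M[L0]=40
step 3: P1: load  L0  ⟶  ISOI  (L0)  txn=BusRd  M[L0]=40
step 4: P2: load  L1  ⟶  IIEI  (L1)  txn=∅  M[L1]=60
step 5: P2: load  L0  ⟶  ISOI  (L0)  txn=∅  M[L0]=40
step 6: P3: load  L2  ⟶  IIIE  (L2)  txn=BusRd  M[L2]=20
step 7: P0: store L1 := 55  ⟶  MIII  (L1)  txn=BusRdX  M[L1]=60
step 8: P1: load  L2  ⟶  ISIS  (L2)  txn=BusRd  M[L2]=20
step 9: P2: load  L1  ⟶  OISI  (L1)  txn=BusRd  M[L1]=60
step 10: P0: load  L0  ⟶  SSOI  (L0)  txn=BusRd  M[L0]=40
step 11: P1: load  L2  ⟶  ISIS  (L2)  txn=∅  M[L2]=20
step 12: P1: load  L2  ⟶  ISIS  (L2)  txn=∅  M[L2]=20
step 13: P1: store L0 := 3  ⟶  IMII  (L0)  txn=BusUpgr+Flush  M[L0]=39
step 14: P2: load  L2  ⟶  ISSS  (L2)  txn=BusRd  M[L2]=20
step 15: P2: store L2 := 36  ⟶  IIMI  (L2)  txn=BusUpgr  M[L2]=20
step 16: P0: store L0 := 91  ⟶  MIII  (L0)  txn=BusRdX+Flush  M[L0]=3
step 17: P2: store L2 := 46  ⟶  IIMI  (L2)  txn=∅  M[L2]=20
step 18: P2: load  L2  ⟶  IIMI  (L2)  txn=∅  M[L2]=20
step 19: P3: store L1 := 43  ⟶  IIIM  (L1)  txn=BusRdX+Flush  M[L1]=55
step 20: P3: store L1 := 64  ⟶  IIIM  (L1)  txn=∅  M[L1]=55

state = I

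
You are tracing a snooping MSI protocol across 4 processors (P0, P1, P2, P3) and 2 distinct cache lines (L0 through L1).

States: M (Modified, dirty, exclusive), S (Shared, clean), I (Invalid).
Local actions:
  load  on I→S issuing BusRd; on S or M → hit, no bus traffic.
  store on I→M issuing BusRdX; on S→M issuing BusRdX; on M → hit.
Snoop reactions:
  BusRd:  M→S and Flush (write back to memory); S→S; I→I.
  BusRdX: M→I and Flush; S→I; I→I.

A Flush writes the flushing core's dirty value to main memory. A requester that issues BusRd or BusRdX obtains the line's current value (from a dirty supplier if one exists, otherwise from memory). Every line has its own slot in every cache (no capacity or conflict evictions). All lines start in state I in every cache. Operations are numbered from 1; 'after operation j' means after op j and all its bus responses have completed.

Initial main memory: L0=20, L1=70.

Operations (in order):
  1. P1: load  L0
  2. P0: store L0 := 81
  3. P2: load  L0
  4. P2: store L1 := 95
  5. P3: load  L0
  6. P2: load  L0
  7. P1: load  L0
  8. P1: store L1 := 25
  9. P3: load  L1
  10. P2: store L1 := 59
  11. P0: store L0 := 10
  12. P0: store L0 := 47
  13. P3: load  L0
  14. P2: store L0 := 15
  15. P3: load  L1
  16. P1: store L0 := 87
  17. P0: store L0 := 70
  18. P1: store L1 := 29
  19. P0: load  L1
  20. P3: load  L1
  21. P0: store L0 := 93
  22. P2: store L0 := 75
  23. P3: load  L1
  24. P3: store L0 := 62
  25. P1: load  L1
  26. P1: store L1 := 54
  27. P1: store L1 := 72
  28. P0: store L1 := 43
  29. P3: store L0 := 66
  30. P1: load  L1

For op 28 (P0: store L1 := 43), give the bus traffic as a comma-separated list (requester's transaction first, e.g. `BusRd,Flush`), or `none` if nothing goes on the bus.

bus = BusRdX,Flush

[1] P1: load  L0 | P0:I, P1:S(20), P2:I, P3:I | bus: BusRd
[2] P0: store L0 := 81 | P0:M(81), P1:I, P2:I, P3:I | bus: BusRdX
[3] P2: load  L0 | P0:S(81), P1:I, P2:S(81), P3:I | bus: BusRd,Flush
[4] P2: store L1 := 95 | P0:I, P1:I, P2:M(95), P3:I | bus: BusRdX
[5] P3: load  L0 | P0:S(81), P1:I, P2:S(81), P3:S(81) | bus: BusRd
[6] P2: load  L0 | P0:S(81), P1:I, P2:S(81), P3:S(81) | bus: none
[7] P1: load  L0 | P0:S(81), P1:S(81), P2:S(81), P3:S(81) | bus: BusRd
[8] P1: store L1 := 25 | P0:I, P1:M(25), P2:I, P3:I | bus: BusRdX,Flush
[9] P3: load  L1 | P0:I, P1:S(25), P2:I, P3:S(25) | bus: BusRd,Flush
[10] P2: store L1 := 59 | P0:I, P1:I, P2:M(59), P3:I | bus: BusRdX
[11] P0: store L0 := 10 | P0:M(10), P1:I, P2:I, P3:I | bus: BusRdX
[12] P0: store L0 := 47 | P0:M(47), P1:I, P2:I, P3:I | bus: none
[13] P3: load  L0 | P0:S(47), P1:I, P2:I, P3:S(47) | bus: BusRd,Flush
[14] P2: store L0 := 15 | P0:I, P1:I, P2:M(15), P3:I | bus: BusRdX
[15] P3: load  L1 | P0:I, P1:I, P2:S(59), P3:S(59) | bus: BusRd,Flush
[16] P1: store L0 := 87 | P0:I, P1:M(87), P2:I, P3:I | bus: BusRdX,Flush
[17] P0: store L0 := 70 | P0:M(70), P1:I, P2:I, P3:I | bus: BusRdX,Flush
[18] P1: store L1 := 29 | P0:I, P1:M(29), P2:I, P3:I | bus: BusRdX
[19] P0: load  L1 | P0:S(29), P1:S(29), P2:I, P3:I | bus: BusRd,Flush
[20] P3: load  L1 | P0:S(29), P1:S(29), P2:I, P3:S(29) | bus: BusRd
[21] P0: store L0 := 93 | P0:M(93), P1:I, P2:I, P3:I | bus: none
[22] P2: store L0 := 75 | P0:I, P1:I, P2:M(75), P3:I | bus: BusRdX,Flush
[23] P3: load  L1 | P0:S(29), P1:S(29), P2:I, P3:S(29) | bus: none
[24] P3: store L0 := 62 | P0:I, P1:I, P2:I, P3:M(62) | bus: BusRdX,Flush
[25] P1: load  L1 | P0:S(29), P1:S(29), P2:I, P3:S(29) | bus: none
[26] P1: store L1 := 54 | P0:I, P1:M(54), P2:I, P3:I | bus: BusRdX
[27] P1: store L1 := 72 | P0:I, P1:M(72), P2:I, P3:I | bus: none
[28] P0: store L1 := 43 | P0:M(43), P1:I, P2:I, P3:I | bus: BusRdX,Flush
[29] P3: store L0 := 66 | P0:I, P1:I, P2:I, P3:M(66) | bus: none
[30] P1: load  L1 | P0:S(43), P1:S(43), P2:I, P3:I | bus: BusRd,Flush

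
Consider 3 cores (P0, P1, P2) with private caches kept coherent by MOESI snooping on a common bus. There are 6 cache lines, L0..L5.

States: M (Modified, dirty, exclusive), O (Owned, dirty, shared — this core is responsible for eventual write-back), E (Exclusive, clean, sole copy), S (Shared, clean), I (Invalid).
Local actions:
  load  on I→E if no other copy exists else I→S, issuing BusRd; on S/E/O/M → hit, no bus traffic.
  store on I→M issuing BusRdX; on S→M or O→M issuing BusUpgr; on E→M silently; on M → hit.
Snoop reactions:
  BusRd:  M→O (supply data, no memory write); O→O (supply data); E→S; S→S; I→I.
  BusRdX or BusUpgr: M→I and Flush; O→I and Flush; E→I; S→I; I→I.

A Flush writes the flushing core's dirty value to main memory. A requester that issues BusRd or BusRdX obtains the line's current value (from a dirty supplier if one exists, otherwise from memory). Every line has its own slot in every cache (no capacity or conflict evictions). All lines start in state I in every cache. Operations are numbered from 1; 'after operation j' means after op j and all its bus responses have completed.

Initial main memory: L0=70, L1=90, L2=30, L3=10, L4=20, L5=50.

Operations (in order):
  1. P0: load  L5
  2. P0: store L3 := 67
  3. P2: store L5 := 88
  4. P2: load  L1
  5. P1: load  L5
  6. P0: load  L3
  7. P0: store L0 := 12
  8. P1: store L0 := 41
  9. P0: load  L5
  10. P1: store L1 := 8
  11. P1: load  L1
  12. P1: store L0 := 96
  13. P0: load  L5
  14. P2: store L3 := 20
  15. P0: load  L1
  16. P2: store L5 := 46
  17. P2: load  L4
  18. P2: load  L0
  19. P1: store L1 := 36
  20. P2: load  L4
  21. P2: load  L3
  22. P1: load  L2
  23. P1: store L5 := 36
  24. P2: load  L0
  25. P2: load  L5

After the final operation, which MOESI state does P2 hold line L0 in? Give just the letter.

state = S

  op1 P0: load  L5 → E/I/I on L5; bus BusRd; mem=50
  op2 P0: store L3 := 67 → M/I/I on L3; bus BusRdX; mem=10
  op3 P2: store L5 := 88 → I/I/M on L5; bus BusRdX; mem=50
  op4 P2: load  L1 → I/I/E on L1; bus BusRd; mem=90
  op5 P1: load  L5 → I/S/O on L5; bus BusRd; mem=50
  op6 P0: load  L3 → M/I/I on L3; bus (none); mem=10
  op7 P0: store L0 := 12 → M/I/I on L0; bus BusRdX; mem=70
  op8 P1: store L0 := 41 → I/M/I on L0; bus BusRdX Flush; mem=12
  op9 P0: load  L5 → S/S/O on L5; bus BusRd; mem=50
  op10 P1: store L1 := 8 → I/M/I on L1; bus BusRdX; mem=90
  op11 P1: load  L1 → I/M/I on L1; bus (none); mem=90
  op12 P1: store L0 := 96 → I/M/I on L0; bus (none); mem=12
  op13 P0: load  L5 → S/S/O on L5; bus (none); mem=50
  op14 P2: store L3 := 20 → I/I/M on L3; bus BusRdX Flush; mem=67
  op15 P0: load  L1 → S/O/I on L1; bus BusRd; mem=90
  op16 P2: store L5 := 46 → I/I/M on L5; bus BusUpgr; mem=50
  op17 P2: load  L4 → I/I/E on L4; bus BusRd; mem=20
  op18 P2: load  L0 → I/O/S on L0; bus BusRd; mem=12
  op19 P1: store L1 := 36 → I/M/I on L1; bus BusUpgr; mem=90
  op20 P2: load  L4 → I/I/E on L4; bus (none); mem=20
  op21 P2: load  L3 → I/I/M on L3; bus (none); mem=67
  op22 P1: load  L2 → I/E/I on L2; bus BusRd; mem=30
  op23 P1: store L5 := 36 → I/M/I on L5; bus BusRdX Flush; mem=46
  op24 P2: load  L0 → I/O/S on L0; bus (none); mem=12
  op25 P2: load  L5 → I/O/S on L5; bus BusRd; mem=46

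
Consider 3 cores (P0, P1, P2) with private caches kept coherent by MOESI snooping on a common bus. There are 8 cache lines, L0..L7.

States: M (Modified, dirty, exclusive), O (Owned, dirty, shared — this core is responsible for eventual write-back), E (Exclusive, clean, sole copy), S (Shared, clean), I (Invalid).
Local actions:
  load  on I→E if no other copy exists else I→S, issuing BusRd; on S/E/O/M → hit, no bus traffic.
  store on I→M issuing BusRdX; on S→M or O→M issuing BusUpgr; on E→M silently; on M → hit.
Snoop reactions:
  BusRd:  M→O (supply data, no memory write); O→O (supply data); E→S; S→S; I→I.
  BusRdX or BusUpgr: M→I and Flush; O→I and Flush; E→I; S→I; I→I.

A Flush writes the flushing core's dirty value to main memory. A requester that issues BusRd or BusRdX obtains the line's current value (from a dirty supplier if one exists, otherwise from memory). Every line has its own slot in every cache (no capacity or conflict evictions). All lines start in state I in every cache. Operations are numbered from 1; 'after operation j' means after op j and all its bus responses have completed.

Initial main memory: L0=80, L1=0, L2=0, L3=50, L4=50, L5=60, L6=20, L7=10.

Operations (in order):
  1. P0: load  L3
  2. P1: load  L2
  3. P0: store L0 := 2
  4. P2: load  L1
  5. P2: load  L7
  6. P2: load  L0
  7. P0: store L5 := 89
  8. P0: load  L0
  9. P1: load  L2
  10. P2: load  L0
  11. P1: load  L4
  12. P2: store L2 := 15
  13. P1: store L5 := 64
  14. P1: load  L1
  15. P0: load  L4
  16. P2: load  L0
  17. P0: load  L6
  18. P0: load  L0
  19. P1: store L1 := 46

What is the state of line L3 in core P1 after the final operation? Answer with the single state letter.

1. P0: load  L3  bus=[BusRd]  L3: P0=E P1=I P2=I  mem[L3]=50
2. P1: load  L2  bus=[BusRd]  L2: P0=I P1=E P2=I  mem[L2]=0
3. P0: store L0 := 2  bus=[BusRdX]  L0: P0=M P1=I P2=I  mem[L0]=80
4. P2: load  L1  bus=[BusRd]  L1: P0=I P1=I P2=E  mem[L1]=0
5. P2: load  L7  bus=[BusRd]  L7: P0=I P1=I P2=E  mem[L7]=10
6. P2: load  L0  bus=[BusRd]  L0: P0=O P1=I P2=S  mem[L0]=80
7. P0: store L5 := 89  bus=[BusRdX]  L5: P0=M P1=I P2=I  mem[L5]=60
8. P0: load  L0  bus=[-]  L0: P0=O P1=I P2=S  mem[L0]=80
9. P1: load  L2  bus=[-]  L2: P0=I P1=E P2=I  mem[L2]=0
10. P2: load  L0  bus=[-]  L0: P0=O P1=I P2=S  mem[L0]=80
11. P1: load  L4  bus=[BusRd]  L4: P0=I P1=E P2=I  mem[L4]=50
12. P2: store L2 := 15  bus=[BusRdX]  L2: P0=I P1=I P2=M  mem[L2]=0
13. P1: store L5 := 64  bus=[BusRdX,Flush]  L5: P0=I P1=M P2=I  mem[L5]=89
14. P1: load  L1  bus=[BusRd]  L1: P0=I P1=S P2=S  mem[L1]=0
15. P0: load  L4  bus=[BusRd]  L4: P0=S P1=S P2=I  mem[L4]=50
16. P2: load  L0  bus=[-]  L0: P0=O P1=I P2=S  mem[L0]=80
17. P0: load  L6  bus=[BusRd]  L6: P0=E P1=I P2=I  mem[L6]=20
18. P0: load  L0  bus=[-]  L0: P0=O P1=I P2=S  mem[L0]=80
19. P1: store L1 := 46  bus=[BusUpgr]  L1: P0=I P1=M P2=I  mem[L1]=0

state = I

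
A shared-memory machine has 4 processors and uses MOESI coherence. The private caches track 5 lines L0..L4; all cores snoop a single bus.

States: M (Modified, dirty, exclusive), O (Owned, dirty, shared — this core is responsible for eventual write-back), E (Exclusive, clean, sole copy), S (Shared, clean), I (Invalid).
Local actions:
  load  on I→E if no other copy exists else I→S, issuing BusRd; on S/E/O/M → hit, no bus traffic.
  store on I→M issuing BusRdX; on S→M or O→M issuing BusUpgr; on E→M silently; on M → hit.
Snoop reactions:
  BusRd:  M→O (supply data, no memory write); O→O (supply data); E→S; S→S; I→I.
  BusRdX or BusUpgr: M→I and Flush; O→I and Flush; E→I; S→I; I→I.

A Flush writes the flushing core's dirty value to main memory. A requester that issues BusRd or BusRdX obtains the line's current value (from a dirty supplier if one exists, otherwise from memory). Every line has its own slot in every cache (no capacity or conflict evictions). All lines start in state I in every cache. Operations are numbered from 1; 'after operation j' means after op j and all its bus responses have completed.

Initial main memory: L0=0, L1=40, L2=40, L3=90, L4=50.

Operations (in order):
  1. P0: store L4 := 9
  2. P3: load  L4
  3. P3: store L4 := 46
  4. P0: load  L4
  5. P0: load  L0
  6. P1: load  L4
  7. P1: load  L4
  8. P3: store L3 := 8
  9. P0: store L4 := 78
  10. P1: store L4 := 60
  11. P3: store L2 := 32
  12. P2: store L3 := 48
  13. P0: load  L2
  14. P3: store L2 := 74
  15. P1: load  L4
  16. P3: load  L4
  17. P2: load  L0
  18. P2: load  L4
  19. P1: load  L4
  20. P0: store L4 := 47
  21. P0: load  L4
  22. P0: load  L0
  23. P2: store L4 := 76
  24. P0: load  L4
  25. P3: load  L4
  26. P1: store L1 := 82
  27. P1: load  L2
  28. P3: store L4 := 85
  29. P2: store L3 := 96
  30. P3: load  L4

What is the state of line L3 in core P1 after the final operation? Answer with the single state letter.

state = I

1. P0: store L4 := 9  bus=[BusRdX]  L4: P0=M P1=I P2=I P3=I  mem[L4]=50
2. P3: load  L4  bus=[BusRd]  L4: P0=O P1=I P2=I P3=S  mem[L4]=50
3. P3: store L4 := 46  bus=[BusUpgr,Flush]  L4: P0=I P1=I P2=I P3=M  mem[L4]=9
4. P0: load  L4  bus=[BusRd]  L4: P0=S P1=I P2=I P3=O  mem[L4]=9
5. P0: load  L0  bus=[BusRd]  L0: P0=E P1=I P2=I P3=I  mem[L0]=0
6. P1: load  L4  bus=[BusRd]  L4: P0=S P1=S P2=I P3=O  mem[L4]=9
7. P1: load  L4  bus=[-]  L4: P0=S P1=S P2=I P3=O  mem[L4]=9
8. P3: store L3 := 8  bus=[BusRdX]  L3: P0=I P1=I P2=I P3=M  mem[L3]=90
9. P0: store L4 := 78  bus=[BusUpgr,Flush]  L4: P0=M P1=I P2=I P3=I  mem[L4]=46
10. P1: store L4 := 60  bus=[BusRdX,Flush]  L4: P0=I P1=M P2=I P3=I  mem[L4]=78
11. P3: store L2 := 32  bus=[BusRdX]  L2: P0=I P1=I P2=I P3=M  mem[L2]=40
12. P2: store L3 := 48  bus=[BusRdX,Flush]  L3: P0=I P1=I P2=M P3=I  mem[L3]=8
13. P0: load  L2  bus=[BusRd]  L2: P0=S P1=I P2=I P3=O  mem[L2]=40
14. P3: store L2 := 74  bus=[BusUpgr]  L2: P0=I P1=I P2=I P3=M  mem[L2]=40
15. P1: load  L4  bus=[-]  L4: P0=I P1=M P2=I P3=I  mem[L4]=78
16. P3: load  L4  bus=[BusRd]  L4: P0=I P1=O P2=I P3=S  mem[L4]=78
17. P2: load  L0  bus=[BusRd]  L0: P0=S P1=I P2=S P3=I  mem[L0]=0
18. P2: load  L4  bus=[BusRd]  L4: P0=I P1=O P2=S P3=S  mem[L4]=78
19. P1: load  L4  bus=[-]  L4: P0=I P1=O P2=S P3=S  mem[L4]=78
20. P0: store L4 := 47  bus=[BusRdX,Flush]  L4: P0=M P1=I P2=I P3=I  mem[L4]=60
21. P0: load  L4  bus=[-]  L4: P0=M P1=I P2=I P3=I  mem[L4]=60
22. P0: load  L0  bus=[-]  L0: P0=S P1=I P2=S P3=I  mem[L0]=0
23. P2: store L4 := 76  bus=[BusRdX,Flush]  L4: P0=I P1=I P2=M P3=I  mem[L4]=47
24. P0: load  L4  bus=[BusRd]  L4: P0=S P1=I P2=O P3=I  mem[L4]=47
25. P3: load  L4  bus=[BusRd]  L4: P0=S P1=I P2=O P3=S  mem[L4]=47
26. P1: store L1 := 82  bus=[BusRdX]  L1: P0=I P1=M P2=I P3=I  mem[L1]=40
27. P1: load  L2  bus=[BusRd]  L2: P0=I P1=S P2=I P3=O  mem[L2]=40
28. P3: store L4 := 85  bus=[BusUpgr,Flush]  L4: P0=I P1=I P2=I P3=M  mem[L4]=76
29. P2: store L3 := 96  bus=[-]  L3: P0=I P1=I P2=M P3=I  mem[L3]=8
30. P3: load  L4  bus=[-]  L4: P0=I P1=I P2=I P3=M  mem[L4]=76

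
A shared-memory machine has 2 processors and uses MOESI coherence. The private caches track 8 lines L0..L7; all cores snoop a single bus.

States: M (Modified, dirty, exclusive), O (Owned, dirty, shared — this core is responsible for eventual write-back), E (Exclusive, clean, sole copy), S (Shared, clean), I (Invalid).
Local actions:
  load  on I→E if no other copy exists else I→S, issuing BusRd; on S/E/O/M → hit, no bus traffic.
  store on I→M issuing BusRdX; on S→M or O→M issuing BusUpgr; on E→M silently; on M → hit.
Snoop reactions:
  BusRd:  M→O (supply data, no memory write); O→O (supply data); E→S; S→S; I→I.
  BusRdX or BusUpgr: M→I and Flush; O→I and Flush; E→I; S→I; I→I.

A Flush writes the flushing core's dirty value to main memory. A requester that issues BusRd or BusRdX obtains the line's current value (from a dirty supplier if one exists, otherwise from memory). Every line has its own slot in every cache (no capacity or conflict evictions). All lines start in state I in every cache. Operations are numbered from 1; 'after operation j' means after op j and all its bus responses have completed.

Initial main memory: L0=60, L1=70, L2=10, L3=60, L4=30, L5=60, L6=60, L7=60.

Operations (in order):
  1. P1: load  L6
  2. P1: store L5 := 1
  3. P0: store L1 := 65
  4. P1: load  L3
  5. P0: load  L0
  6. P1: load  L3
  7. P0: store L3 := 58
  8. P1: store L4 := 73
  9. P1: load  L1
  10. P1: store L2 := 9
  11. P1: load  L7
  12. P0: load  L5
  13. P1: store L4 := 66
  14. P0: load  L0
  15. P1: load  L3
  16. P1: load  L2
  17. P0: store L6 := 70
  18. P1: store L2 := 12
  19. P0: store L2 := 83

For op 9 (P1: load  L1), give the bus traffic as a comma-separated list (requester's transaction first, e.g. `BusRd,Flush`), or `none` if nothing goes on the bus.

bus = BusRd

step 1: P1: load  L6  ⟶  IE  (L6)  txn=BusRd  M[L6]=60
step 2: P1: store L5 := 1  ⟶  IM  (L5)  txn=BusRdX  M[L5]=60
step 3: P0: store L1 := 65  ⟶  MI  (L1)  txn=BusRdX  M[L1]=70
step 4: P1: load  L3  ⟶  IE  (L3)  txn=BusRd  M[L3]=60
step 5: P0: load  L0  ⟶  EI  (L0)  txn=BusRd  M[L0]=60
step 6: P1: load  L3  ⟶  IE  (L3)  txn=∅  M[L3]=60
step 7: P0: store L3 := 58  ⟶  MI  (L3)  txn=BusRdX  M[L3]=60
step 8: P1: store L4 := 73  ⟶  IM  (L4)  txn=BusRdX  M[L4]=30
step 9: P1: load  L1  ⟶  OS  (L1)  txn=BusRd  M[L1]=70
step 10: P1: store L2 := 9  ⟶  IM  (L2)  txn=BusRdX  M[L2]=10
step 11: P1: load  L7  ⟶  IE  (L7)  txn=BusRd  M[L7]=60
step 12: P0: load  L5  ⟶  SO  (L5)  txn=BusRd  M[L5]=60
step 13: P1: store L4 := 66  ⟶  IM  (L4)  txn=∅  M[L4]=30
step 14: P0: load  L0  ⟶  EI  (L0)  txn=∅  M[L0]=60
step 15: P1: load  L3  ⟶  OS  (L3)  txn=BusRd  M[L3]=60
step 16: P1: load  L2  ⟶  IM  (L2)  txn=∅  M[L2]=10
step 17: P0: store L6 := 70  ⟶  MI  (L6)  txn=BusRdX  M[L6]=60
step 18: P1: store L2 := 12  ⟶  IM  (L2)  txn=∅  M[L2]=10
step 19: P0: store L2 := 83  ⟶  MI  (L2)  txn=BusRdX+Flush  M[L2]=12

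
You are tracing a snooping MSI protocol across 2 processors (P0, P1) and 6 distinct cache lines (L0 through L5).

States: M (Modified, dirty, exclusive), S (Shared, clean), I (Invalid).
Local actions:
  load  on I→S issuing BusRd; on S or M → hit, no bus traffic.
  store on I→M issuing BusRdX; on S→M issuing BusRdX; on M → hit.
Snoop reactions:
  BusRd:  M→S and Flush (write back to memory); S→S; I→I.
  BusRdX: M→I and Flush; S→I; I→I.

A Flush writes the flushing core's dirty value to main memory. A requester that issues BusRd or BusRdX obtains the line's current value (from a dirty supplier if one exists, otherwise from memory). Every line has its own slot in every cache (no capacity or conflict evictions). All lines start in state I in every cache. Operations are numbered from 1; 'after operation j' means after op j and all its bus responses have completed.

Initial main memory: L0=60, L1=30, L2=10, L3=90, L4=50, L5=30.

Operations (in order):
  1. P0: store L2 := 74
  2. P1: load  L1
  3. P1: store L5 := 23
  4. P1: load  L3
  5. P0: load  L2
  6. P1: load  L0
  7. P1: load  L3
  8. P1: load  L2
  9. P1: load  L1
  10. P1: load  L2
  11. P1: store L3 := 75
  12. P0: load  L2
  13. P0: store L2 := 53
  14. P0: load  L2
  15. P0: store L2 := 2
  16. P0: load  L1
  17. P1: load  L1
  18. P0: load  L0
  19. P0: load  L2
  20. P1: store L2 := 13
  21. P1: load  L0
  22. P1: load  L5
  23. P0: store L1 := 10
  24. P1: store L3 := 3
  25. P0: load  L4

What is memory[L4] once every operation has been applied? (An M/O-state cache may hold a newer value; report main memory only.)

memory[L4] = 50

1. P0: store L2 := 74  bus=[BusRdX]  L2: P0=M P1=I  mem[L2]=10
2. P1: load  L1  bus=[BusRd]  L1: P0=I P1=S  mem[L1]=30
3. P1: store L5 := 23  bus=[BusRdX]  L5: P0=I P1=M  mem[L5]=30
4. P1: load  L3  bus=[BusRd]  L3: P0=I P1=S  mem[L3]=90
5. P0: load  L2  bus=[-]  L2: P0=M P1=I  mem[L2]=10
6. P1: load  L0  bus=[BusRd]  L0: P0=I P1=S  mem[L0]=60
7. P1: load  L3  bus=[-]  L3: P0=I P1=S  mem[L3]=90
8. P1: load  L2  bus=[BusRd,Flush]  L2: P0=S P1=S  mem[L2]=74
9. P1: load  L1  bus=[-]  L1: P0=I P1=S  mem[L1]=30
10. P1: load  L2  bus=[-]  L2: P0=S P1=S  mem[L2]=74
11. P1: store L3 := 75  bus=[BusRdX]  L3: P0=I P1=M  mem[L3]=90
12. P0: load  L2  bus=[-]  L2: P0=S P1=S  mem[L2]=74
13. P0: store L2 := 53  bus=[BusRdX]  L2: P0=M P1=I  mem[L2]=74
14. P0: load  L2  bus=[-]  L2: P0=M P1=I  mem[L2]=74
15. P0: store L2 := 2  bus=[-]  L2: P0=M P1=I  mem[L2]=74
16. P0: load  L1  bus=[BusRd]  L1: P0=S P1=S  mem[L1]=30
17. P1: load  L1  bus=[-]  L1: P0=S P1=S  mem[L1]=30
18. P0: load  L0  bus=[BusRd]  L0: P0=S P1=S  mem[L0]=60
19. P0: load  L2  bus=[-]  L2: P0=M P1=I  mem[L2]=74
20. P1: store L2 := 13  bus=[BusRdX,Flush]  L2: P0=I P1=M  mem[L2]=2
21. P1: load  L0  bus=[-]  L0: P0=S P1=S  mem[L0]=60
22. P1: load  L5  bus=[-]  L5: P0=I P1=M  mem[L5]=30
23. P0: store L1 := 10  bus=[BusRdX]  L1: P0=M P1=I  mem[L1]=30
24. P1: store L3 := 3  bus=[-]  L3: P0=I P1=M  mem[L3]=90
25. P0: load  L4  bus=[BusRd]  L4: P0=S P1=I  mem[L4]=50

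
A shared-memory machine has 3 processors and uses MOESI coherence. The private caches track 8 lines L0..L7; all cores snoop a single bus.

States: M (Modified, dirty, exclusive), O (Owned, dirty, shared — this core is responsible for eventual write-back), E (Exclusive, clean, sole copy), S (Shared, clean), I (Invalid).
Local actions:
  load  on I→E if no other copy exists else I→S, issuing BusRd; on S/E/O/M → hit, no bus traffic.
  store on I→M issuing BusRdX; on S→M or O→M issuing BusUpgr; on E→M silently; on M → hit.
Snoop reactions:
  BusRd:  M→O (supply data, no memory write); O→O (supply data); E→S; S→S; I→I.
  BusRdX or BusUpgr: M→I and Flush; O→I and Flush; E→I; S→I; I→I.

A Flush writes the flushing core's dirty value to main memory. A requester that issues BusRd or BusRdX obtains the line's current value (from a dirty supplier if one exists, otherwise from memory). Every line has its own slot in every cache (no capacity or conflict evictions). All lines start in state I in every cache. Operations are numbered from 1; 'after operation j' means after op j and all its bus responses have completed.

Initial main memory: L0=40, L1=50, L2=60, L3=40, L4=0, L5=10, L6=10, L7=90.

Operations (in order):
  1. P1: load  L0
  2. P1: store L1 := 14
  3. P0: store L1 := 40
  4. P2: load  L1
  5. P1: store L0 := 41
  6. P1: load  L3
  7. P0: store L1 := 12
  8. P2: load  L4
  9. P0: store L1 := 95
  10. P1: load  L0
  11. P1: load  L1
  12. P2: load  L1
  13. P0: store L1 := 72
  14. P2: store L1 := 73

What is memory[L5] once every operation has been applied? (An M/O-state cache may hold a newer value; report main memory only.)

1. P1: load  L0  bus=[BusRd]  L0: P0=I P1=E P2=I  mem[L0]=40
2. P1: store L1 := 14  bus=[BusRdX]  L1: P0=I P1=M P2=I  mem[L1]=50
3. P0: store L1 := 40  bus=[BusRdX,Flush]  L1: P0=M P1=I P2=I  mem[L1]=14
4. P2: load  L1  bus=[BusRd]  L1: P0=O P1=I P2=S  mem[L1]=14
5. P1: store L0 := 41  bus=[-]  L0: P0=I P1=M P2=I  mem[L0]=40
6. P1: load  L3  bus=[BusRd]  L3: P0=I P1=E P2=I  mem[L3]=40
7. P0: store L1 := 12  bus=[BusUpgr]  L1: P0=M P1=I P2=I  mem[L1]=14
8. P2: load  L4  bus=[BusRd]  L4: P0=I P1=I P2=E  mem[L4]=0
9. P0: store L1 := 95  bus=[-]  L1: P0=M P1=I P2=I  mem[L1]=14
10. P1: load  L0  bus=[-]  L0: P0=I P1=M P2=I  mem[L0]=40
11. P1: load  L1  bus=[BusRd]  L1: P0=O P1=S P2=I  mem[L1]=14
12. P2: load  L1  bus=[BusRd]  L1: P0=O P1=S P2=S  mem[L1]=14
13. P0: store L1 := 72  bus=[BusUpgr]  L1: P0=M P1=I P2=I  mem[L1]=14
14. P2: store L1 := 73  bus=[BusRdX,Flush]  L1: P0=I P1=I P2=M  mem[L1]=72

memory[L5] = 10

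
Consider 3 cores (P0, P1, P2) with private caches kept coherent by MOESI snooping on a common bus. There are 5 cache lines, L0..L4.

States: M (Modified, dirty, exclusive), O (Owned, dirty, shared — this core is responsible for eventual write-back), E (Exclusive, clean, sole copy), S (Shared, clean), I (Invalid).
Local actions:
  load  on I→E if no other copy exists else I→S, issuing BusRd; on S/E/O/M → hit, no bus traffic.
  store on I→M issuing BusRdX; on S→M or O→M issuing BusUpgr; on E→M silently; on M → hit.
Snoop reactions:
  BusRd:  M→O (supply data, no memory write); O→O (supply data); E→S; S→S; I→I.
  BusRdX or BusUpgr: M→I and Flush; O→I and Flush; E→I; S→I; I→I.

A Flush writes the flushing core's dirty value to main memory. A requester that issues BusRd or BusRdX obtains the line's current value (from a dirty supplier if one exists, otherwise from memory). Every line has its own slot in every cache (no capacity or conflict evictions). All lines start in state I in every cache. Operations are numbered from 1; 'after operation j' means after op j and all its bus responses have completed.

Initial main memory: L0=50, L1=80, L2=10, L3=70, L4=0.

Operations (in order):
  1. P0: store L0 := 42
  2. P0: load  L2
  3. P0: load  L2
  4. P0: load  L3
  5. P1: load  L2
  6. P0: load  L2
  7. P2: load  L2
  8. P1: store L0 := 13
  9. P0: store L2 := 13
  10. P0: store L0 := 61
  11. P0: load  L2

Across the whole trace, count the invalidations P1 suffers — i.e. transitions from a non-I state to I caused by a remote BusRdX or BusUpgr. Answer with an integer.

step 1: P0: store L0 := 42  ⟶  MII  (L0)  txn=BusRdX  M[L0]=50
step 2: P0: load  L2  ⟶  EII  (L2)  txn=BusRd  M[L2]=10
step 3: P0: load  L2  ⟶  EII  (L2)  txn=∅  M[L2]=10
step 4: P0: load  L3  ⟶  EII  (L3)  txn=BusRd  M[L3]=70
step 5: P1: load  L2  ⟶  SSI  (L2)  txn=BusRd  M[L2]=10
step 6: P0: load  L2  ⟶  SSI  (L2)  txn=∅  M[L2]=10
step 7: P2: load  L2  ⟶  SSS  (L2)  txn=BusRd  M[L2]=10
step 8: P1: store L0 := 13  ⟶  IMI  (L0)  txn=BusRdX+Flush  M[L0]=42
step 9: P0: store L2 := 13  ⟶  MII  (L2)  txn=BusUpgr  M[L2]=10
step 10: P0: store L0 := 61  ⟶  MII  (L0)  txn=BusRdX+Flush  M[L0]=13
step 11: P0: load  L2  ⟶  MII  (L2)  txn=∅  M[L2]=10

invalidations = 2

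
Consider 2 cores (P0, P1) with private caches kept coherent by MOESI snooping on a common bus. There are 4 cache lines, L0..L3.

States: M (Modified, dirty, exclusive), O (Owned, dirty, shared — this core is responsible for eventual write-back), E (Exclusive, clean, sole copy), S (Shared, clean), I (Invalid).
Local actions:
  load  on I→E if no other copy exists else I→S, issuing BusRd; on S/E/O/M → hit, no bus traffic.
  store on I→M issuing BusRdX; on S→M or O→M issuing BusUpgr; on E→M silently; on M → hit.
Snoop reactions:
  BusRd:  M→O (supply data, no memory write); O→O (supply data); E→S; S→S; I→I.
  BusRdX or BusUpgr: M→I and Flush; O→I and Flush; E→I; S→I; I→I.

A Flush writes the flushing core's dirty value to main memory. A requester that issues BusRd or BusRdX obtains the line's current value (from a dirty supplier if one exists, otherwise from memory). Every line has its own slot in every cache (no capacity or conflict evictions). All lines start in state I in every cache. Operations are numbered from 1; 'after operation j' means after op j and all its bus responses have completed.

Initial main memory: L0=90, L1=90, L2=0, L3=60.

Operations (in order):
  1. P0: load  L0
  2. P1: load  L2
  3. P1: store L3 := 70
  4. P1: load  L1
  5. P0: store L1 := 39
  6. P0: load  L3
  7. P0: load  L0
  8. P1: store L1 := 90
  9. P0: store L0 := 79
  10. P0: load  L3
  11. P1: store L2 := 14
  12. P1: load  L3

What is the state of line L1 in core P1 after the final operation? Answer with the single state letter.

state = M

1. P0: load  L0  bus=[BusRd]  L0: P0=E P1=I  mem[L0]=90
2. P1: load  L2  bus=[BusRd]  L2: P0=I P1=E  mem[L2]=0
3. P1: store L3 := 70  bus=[BusRdX]  L3: P0=I P1=M  mem[L3]=60
4. P1: load  L1  bus=[BusRd]  L1: P0=I P1=E  mem[L1]=90
5. P0: store L1 := 39  bus=[BusRdX]  L1: P0=M P1=I  mem[L1]=90
6. P0: load  L3  bus=[BusRd]  L3: P0=S P1=O  mem[L3]=60
7. P0: load  L0  bus=[-]  L0: P0=E P1=I  mem[L0]=90
8. P1: store L1 := 90  bus=[BusRdX,Flush]  L1: P0=I P1=M  mem[L1]=39
9. P0: store L0 := 79  bus=[-]  L0: P0=M P1=I  mem[L0]=90
10. P0: load  L3  bus=[-]  L3: P0=S P1=O  mem[L3]=60
11. P1: store L2 := 14  bus=[-]  L2: P0=I P1=M  mem[L2]=0
12. P1: load  L3  bus=[-]  L3: P0=S P1=O  mem[L3]=60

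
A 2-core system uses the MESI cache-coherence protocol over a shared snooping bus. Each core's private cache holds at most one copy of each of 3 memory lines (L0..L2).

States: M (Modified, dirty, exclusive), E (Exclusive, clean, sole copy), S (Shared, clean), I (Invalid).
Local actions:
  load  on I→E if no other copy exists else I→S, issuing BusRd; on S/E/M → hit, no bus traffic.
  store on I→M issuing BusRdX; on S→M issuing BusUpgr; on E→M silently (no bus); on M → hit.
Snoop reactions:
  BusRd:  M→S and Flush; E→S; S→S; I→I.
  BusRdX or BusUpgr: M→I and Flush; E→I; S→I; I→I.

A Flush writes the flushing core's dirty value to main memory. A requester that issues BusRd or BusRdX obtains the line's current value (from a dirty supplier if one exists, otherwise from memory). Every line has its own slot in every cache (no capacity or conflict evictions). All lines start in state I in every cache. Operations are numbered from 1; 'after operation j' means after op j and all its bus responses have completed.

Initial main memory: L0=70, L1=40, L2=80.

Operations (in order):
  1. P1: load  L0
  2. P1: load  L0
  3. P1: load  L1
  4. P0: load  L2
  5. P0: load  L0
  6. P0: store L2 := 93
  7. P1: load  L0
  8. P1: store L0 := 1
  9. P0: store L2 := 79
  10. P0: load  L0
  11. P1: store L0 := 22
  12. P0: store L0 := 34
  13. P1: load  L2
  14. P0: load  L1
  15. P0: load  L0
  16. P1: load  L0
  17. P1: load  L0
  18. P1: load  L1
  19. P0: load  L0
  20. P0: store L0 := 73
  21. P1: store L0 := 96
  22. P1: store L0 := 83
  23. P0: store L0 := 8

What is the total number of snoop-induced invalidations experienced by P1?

step 1: P1: load  L0  ⟶  IE  (L0)  txn=BusRd  M[L0]=70
step 2: P1: load  L0  ⟶  IE  (L0)  txn=∅  M[L0]=70
step 3: P1: load  L1  ⟶  IE  (L1)  txn=BusRd  M[L1]=40
step 4: P0: load  L2  ⟶  EI  (L2)  txn=BusRd  M[L2]=80
step 5: P0: load  L0  ⟶  SS  (L0)  txn=BusRd  M[L0]=70
step 6: P0: store L2 := 93  ⟶  MI  (L2)  txn=∅  M[L2]=80
step 7: P1: load  L0  ⟶  SS  (L0)  txn=∅  M[L0]=70
step 8: P1: store L0 := 1  ⟶  IM  (L0)  txn=BusUpgr  M[L0]=70
step 9: P0: store L2 := 79  ⟶  MI  (L2)  txn=∅  M[L2]=80
step 10: P0: load  L0  ⟶  SS  (L0)  txn=BusRd+Flush  M[L0]=1
step 11: P1: store L0 := 22  ⟶  IM  (L0)  txn=BusUpgr  M[L0]=1
step 12: P0: store L0 := 34  ⟶  MI  (L0)  txn=BusRdX+Flush  M[L0]=22
step 13: P1: load  L2  ⟶  SS  (L2)  txn=BusRd+Flush  M[L2]=79
step 14: P0: load  L1  ⟶  SS  (L1)  txn=BusRd  M[L1]=40
step 15: P0: load  L0  ⟶  MI  (L0)  txn=∅  M[L0]=22
step 16: P1: load  L0  ⟶  SS  (L0)  txn=BusRd+Flush  M[L0]=34
step 17: P1: load  L0  ⟶  SS  (L0)  txn=∅  M[L0]=34
step 18: P1: load  L1  ⟶  SS  (L1)  txn=∅  M[L1]=40
step 19: P0: load  L0  ⟶  SS  (L0)  txn=∅  M[L0]=34
step 20: P0: store L0 := 73  ⟶  MI  (L0)  txn=BusUpgr  M[L0]=34
step 21: P1: store L0 := 96  ⟶  IM  (L0)  txn=BusRdX+Flush  M[L0]=73
step 22: P1: store L0 := 83  ⟶  IM  (L0)  txn=∅  M[L0]=73
step 23: P0: store L0 := 8  ⟶  MI  (L0)  txn=BusRdX+Flush  M[L0]=83

invalidations = 3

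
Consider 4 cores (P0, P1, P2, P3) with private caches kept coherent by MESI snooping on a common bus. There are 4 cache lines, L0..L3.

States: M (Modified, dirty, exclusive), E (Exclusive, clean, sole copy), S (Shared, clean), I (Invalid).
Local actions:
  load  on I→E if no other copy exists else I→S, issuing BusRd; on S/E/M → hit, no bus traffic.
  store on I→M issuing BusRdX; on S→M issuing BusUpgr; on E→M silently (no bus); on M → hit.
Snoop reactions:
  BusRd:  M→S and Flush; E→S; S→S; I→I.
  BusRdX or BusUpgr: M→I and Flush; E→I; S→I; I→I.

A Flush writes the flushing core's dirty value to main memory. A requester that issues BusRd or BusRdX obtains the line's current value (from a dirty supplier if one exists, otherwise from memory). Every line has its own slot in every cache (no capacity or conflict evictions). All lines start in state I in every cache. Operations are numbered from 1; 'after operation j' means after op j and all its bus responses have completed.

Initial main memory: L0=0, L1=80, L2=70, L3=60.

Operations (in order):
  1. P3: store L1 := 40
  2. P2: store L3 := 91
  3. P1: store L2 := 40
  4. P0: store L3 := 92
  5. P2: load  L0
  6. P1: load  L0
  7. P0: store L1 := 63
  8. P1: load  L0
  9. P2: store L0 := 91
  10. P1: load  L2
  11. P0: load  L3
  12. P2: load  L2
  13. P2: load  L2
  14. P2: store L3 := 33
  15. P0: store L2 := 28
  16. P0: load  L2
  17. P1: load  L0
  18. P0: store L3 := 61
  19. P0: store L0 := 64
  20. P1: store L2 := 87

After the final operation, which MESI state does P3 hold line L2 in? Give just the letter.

state = I

  op1 P3: store L1 := 40 → I/I/I/M on L1; bus BusRdX; mem=80
  op2 P2: store L3 := 91 → I/I/M/I on L3; bus BusRdX; mem=60
  op3 P1: store L2 := 40 → I/M/I/I on L2; bus BusRdX; mem=70
  op4 P0: store L3 := 92 → M/I/I/I on L3; bus BusRdX Flush; mem=91
  op5 P2: load  L0 → I/I/E/I on L0; bus BusRd; mem=0
  op6 P1: load  L0 → I/S/S/I on L0; bus BusRd; mem=0
  op7 P0: store L1 := 63 → M/I/I/I on L1; bus BusRdX Flush; mem=40
  op8 P1: load  L0 → I/S/S/I on L0; bus (none); mem=0
  op9 P2: store L0 := 91 → I/I/M/I on L0; bus BusUpgr; mem=0
  op10 P1: load  L2 → I/M/I/I on L2; bus (none); mem=70
  op11 P0: load  L3 → M/I/I/I on L3; bus (none); mem=91
  op12 P2: load  L2 → I/S/S/I on L2; bus BusRd Flush; mem=40
  op13 P2: load  L2 → I/S/S/I on L2; bus (none); mem=40
  op14 P2: store L3 := 33 → I/I/M/I on L3; bus BusRdX Flush; mem=92
  op15 P0: store L2 := 28 → M/I/I/I on L2; bus BusRdX; mem=40
  op16 P0: load  L2 → M/I/I/I on L2; bus (none); mem=40
  op17 P1: load  L0 → I/S/S/I on L0; bus BusRd Flush; mem=91
  op18 P0: store L3 := 61 → M/I/I/I on L3; bus BusRdX Flush; mem=33
  op19 P0: store L0 := 64 → M/I/I/I on L0; bus BusRdX; mem=91
  op20 P1: store L2 := 87 → I/M/I/I on L2; bus BusRdX Flush; mem=28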